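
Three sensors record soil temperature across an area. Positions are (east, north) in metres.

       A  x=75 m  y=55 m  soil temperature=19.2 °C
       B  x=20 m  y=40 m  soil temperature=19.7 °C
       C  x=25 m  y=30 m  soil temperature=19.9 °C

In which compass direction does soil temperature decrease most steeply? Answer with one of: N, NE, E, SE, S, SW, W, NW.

With T = a·x + b·y + c and A as origin, the differences give:
  (-55)·a + (-15)·b = +0.5
  (-50)·a + (-25)·b = +0.7
Eliminate b (×(-25) and ×(-15), subtract): 625·a = -2.00 → a = ∂T/∂x = -0.003200
Back-substitute: b = ∂T/∂y = -0.02160.
Steepest decrease is along −∇f = (+0.003200 E, +0.02160 N) → north.

N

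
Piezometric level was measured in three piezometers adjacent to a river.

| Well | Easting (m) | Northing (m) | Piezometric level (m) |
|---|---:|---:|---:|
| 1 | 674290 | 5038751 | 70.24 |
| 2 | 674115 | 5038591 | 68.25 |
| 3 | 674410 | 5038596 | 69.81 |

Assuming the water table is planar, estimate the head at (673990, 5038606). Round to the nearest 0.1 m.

With h = a·x + b·y + c and 1 as origin, the differences give:
  (-175)·a + (-160)·b = -1.99
  120·a + (-155)·b = -0.43
Eliminate b (×(-155) and ×(-160), subtract): 46325·a = 239.650 → a = ∂h/∂x = +0.005173
Back-substitute: b = ∂h/∂y = +0.006779.
h(673990, 5038606) = 70.24 + (+0.005173)·(-300) + (+0.006779)·(-145) = 70.24 -1.552 -0.983 = 67.705 m.

67.7 m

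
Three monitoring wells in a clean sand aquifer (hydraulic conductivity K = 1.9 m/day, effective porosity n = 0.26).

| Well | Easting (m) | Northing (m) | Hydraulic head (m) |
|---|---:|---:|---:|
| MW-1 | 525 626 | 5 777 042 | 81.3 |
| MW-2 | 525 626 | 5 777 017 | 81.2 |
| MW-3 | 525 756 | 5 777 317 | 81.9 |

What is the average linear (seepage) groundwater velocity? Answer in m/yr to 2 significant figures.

15 m/yr

Three-point gradient (reference MW-1): Δ to MW-2 = (0, -25, -0.1), Δ to MW-3 = (130, 275, +0.6).
∂h/∂x = -0.003846, ∂h/∂y = +0.004000 (det = 3250).
|∇h| = √(-0.003846² + 0.004000²) = 0.005549
Seepage velocity v = K·i/n = 1.9 × 0.005549 / 0.26 = 0.04055 m/day = 14.81 m/yr.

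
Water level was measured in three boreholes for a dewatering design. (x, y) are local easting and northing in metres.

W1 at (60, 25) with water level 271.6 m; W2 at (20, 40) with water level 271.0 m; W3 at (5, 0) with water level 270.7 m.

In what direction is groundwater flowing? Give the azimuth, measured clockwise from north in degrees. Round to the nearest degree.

With h = a·x + b·y + c and W1 as origin, the differences give:
  (-40)·a + 15·b = -0.6
  (-55)·a + (-25)·b = -0.9
Eliminate b (×(-25) and ×15, subtract): 1825·a = 28.50 → a = ∂h/∂x = +0.01562
Back-substitute: b = ∂h/∂y = +0.001644.
Flow direction (−∇h) has components (-0.01562 E, -0.001644 N).
Azimuth = atan2(E, N) = atan2(-0.01562, -0.001644) = 264.0° ≈ 264°.

264°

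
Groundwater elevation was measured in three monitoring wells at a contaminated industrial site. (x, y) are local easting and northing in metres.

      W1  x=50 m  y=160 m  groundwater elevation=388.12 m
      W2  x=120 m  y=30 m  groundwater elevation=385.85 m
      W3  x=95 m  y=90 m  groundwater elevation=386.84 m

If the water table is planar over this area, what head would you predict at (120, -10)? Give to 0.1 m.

Taking W1 as reference: W2−W1 = (70, -130, -2.27); W3−W1 = (45, -70, -1.28).
Solve a·Δx + b·Δy = Δh: det = 70·(-70) − 45·(-130) = 950.
∂h/∂x = [(-2.27)·(-70) − (-1.28)·(-130)] / 950 = -0.007895
∂h/∂y = [70·(-1.28) − 45·(-2.27)] / 950 = +0.01321
h(120, -10) = 388.12 + (-0.007895)·(70) + (+0.01321)·(-170) = 388.12 -0.553 -2.246 = 385.322 m.

385.3 m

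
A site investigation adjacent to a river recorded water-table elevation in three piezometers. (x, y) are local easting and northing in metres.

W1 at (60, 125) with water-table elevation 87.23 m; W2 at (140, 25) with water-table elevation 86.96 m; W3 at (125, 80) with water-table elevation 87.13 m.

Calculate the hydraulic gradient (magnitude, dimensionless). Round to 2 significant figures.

0.0034

Differences from W1: to W2 (Δx, Δy, Δh) = (80, -100, -0.27); to W3 = (65, -45, -0.10).
Determinant of the coordinate differences = 80·(-45) − 65·(-100) = 2900.
∂h/∂x = [(-0.27)·(-45) − (-0.10)·(-100)] / 2900 = +0.0007414
∂h/∂y = [80·(-0.10) − 65·(-0.27)] / 2900 = +0.003293
|∇h| = √(0.0007414² + 0.003293²) = 0.003375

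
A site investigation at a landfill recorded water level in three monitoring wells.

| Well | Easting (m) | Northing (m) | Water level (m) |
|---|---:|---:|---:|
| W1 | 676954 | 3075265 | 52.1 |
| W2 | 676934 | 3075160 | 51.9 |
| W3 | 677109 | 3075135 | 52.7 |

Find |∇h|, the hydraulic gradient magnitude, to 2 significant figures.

0.0048

Differences from W1: to W2 (Δx, Δy, Δh) = (-20, -105, -0.2); to W3 = (155, -130, +0.6).
Solve a·Δx + b·Δy = Δh: det = (-20)·(-130) − 155·(-105) = 18875.
∂h/∂x = [(-0.2)·(-130) − (+0.6)·(-105)] / 18875 = +0.004715
∂h/∂y = [(-20)·(+0.6) − 155·(-0.2)] / 18875 = +0.001007
|∇h| = √(0.004715² + 0.001007²) = 0.004821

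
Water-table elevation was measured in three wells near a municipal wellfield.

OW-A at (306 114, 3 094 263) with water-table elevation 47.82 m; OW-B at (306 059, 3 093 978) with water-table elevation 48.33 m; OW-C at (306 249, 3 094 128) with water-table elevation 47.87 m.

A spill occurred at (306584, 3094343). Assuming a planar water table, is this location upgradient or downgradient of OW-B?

downgradient

Taking OW-A as reference: OW-B−OW-A = (-55, -285, +0.51); OW-C−OW-A = (135, -135, +0.05).
Solve a·Δx + b·Δy = Δh: det = (-55)·(-135) − 135·(-285) = 45900.
∂h/∂x = [(+0.51)·(-135) − (+0.05)·(-285)] / 45900 = -0.001190
∂h/∂y = [(-55)·(+0.05) − 135·(+0.51)] / 45900 = -0.001560
Head at (306584, 3094343) = 47.82 + (-0.001190)·(470) + (-0.001560)·(80) = 47.14 m.
That is lower than the 48.33 m at OW-B, so the point is downgradient.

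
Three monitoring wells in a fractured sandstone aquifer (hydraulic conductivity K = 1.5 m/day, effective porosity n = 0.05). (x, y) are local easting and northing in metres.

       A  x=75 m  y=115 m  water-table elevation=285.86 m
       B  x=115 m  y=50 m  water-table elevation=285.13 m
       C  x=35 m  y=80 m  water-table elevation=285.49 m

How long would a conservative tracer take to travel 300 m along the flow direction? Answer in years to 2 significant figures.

Differences from A: to B (Δx, Δy, Δh) = (40, -65, -0.73); to C = (-40, -35, -0.37).
Solve a·Δx + b·Δy = Δh: det = 40·(-35) − (-40)·(-65) = -4000.
∂h/∂x = [(-0.73)·(-35) − (-0.37)·(-65)] / -4000 = -0.0003750
∂h/∂y = [40·(-0.37) − (-40)·(-0.73)] / -4000 = +0.01100
|∇h| = √(-0.0003750² + 0.01100²) = 0.01101
Seepage velocity v = K·i/n = 1.5 × 0.01101 / 0.05 = 0.3303 m/day.
t = 300 / 0.3303 = 908.3 days = 2.49 years.

2.5 years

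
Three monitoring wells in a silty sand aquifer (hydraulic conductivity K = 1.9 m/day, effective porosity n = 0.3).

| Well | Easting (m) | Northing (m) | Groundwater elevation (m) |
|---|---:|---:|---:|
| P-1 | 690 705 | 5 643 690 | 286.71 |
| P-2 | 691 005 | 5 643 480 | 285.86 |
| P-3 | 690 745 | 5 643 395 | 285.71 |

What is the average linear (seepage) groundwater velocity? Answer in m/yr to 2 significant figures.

With h = a·x + b·y + c and P-1 as origin, the differences give:
  300·a + (-210)·b = -0.85
  40·a + (-295)·b = -1.00
Eliminate b (×(-295) and ×(-210), subtract): -80100·a = 40.750 → a = ∂h/∂x = -0.0005087
Back-substitute: b = ∂h/∂y = +0.003321.
|∇h| = √(-0.0005087² + 0.003321²) = 0.00336
Seepage velocity v = K·i/n = 1.9 × 0.00336 / 0.3 = 0.02128 m/day = 7.773 m/yr.

7.8 m/yr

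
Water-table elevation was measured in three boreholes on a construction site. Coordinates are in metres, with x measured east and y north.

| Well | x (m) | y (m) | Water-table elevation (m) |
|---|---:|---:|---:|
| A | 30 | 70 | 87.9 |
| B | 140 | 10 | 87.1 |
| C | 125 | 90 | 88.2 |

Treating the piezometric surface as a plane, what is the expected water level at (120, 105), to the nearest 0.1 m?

88.4 m

Three-point gradient (reference A): Δ to B = (110, -60, -0.8), Δ to C = (95, 20, +0.3).
∂h/∂x = +0.0002532, ∂h/∂y = +0.01380 (det = 7900).
h(120, 105) = 87.9 + (+0.0002532)·(90) + (+0.01380)·(35) = 87.9 +0.023 +0.483 = 88.406 m.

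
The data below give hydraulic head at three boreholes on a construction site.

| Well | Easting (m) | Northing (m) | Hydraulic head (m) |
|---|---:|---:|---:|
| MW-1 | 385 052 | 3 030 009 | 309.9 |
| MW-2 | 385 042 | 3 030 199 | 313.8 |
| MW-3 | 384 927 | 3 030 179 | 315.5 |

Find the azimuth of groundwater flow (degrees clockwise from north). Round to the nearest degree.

137°

Differences from MW-1: to MW-2 (Δx, Δy, Δh) = (-10, 190, +3.9); to MW-3 = (-125, 170, +5.6).
Solve a·Δx + b·Δy = Δh: det = (-10)·170 − (-125)·190 = 22050.
∂h/∂x = [(+3.9)·170 − (+5.6)·190] / 22050 = -0.01819
∂h/∂y = [(-10)·(+5.6) − (-125)·(+3.9)] / 22050 = +0.01957
Flow direction (−∇h) has components (+0.01819 E, -0.01957 N).
Azimuth = atan2(E, N) = atan2(+0.01819, -0.01957) = 137.1° ≈ 137°.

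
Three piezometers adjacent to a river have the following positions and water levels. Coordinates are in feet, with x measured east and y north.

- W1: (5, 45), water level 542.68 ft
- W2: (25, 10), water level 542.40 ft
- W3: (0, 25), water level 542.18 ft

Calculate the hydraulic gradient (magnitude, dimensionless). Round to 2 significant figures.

0.029

Taking W1 as reference: W2−W1 = (20, -35, -0.28); W3−W1 = (-5, -20, -0.50).
Determinant of the coordinate differences = 20·(-20) − (-5)·(-35) = -575.
∂h/∂x = [(-0.28)·(-20) − (-0.50)·(-35)] / -575 = +0.02070
∂h/∂y = [20·(-0.50) − (-5)·(-0.28)] / -575 = +0.01983
|∇h| = √(0.02070² + 0.01983²) = 0.02867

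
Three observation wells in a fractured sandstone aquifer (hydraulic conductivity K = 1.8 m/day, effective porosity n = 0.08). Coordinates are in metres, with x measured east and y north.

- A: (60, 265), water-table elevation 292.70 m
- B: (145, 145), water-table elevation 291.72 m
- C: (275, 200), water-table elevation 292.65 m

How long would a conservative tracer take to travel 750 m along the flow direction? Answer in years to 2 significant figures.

Taking A as reference: B−A = (85, -120, -0.98); C−A = (215, -65, -0.05).
Determinant of the coordinate differences = 85·(-65) − 215·(-120) = 20275.
∂h/∂x = [(-0.98)·(-65) − (-0.05)·(-120)] / 20275 = +0.002846
∂h/∂y = [85·(-0.05) − 215·(-0.98)] / 20275 = +0.01018
|∇h| = √(0.002846² + 0.01018²) = 0.01057
Seepage velocity v = K·i/n = 1.8 × 0.01057 / 0.08 = 0.2378 m/day.
t = 750 / 0.2378 = 3154 days = 8.64 years.

8.6 years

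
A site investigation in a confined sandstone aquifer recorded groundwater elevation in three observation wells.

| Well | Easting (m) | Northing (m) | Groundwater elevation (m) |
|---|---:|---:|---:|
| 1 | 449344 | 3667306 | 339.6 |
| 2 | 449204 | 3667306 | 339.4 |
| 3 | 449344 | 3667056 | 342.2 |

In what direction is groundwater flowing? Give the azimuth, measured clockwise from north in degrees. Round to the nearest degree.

∂h/∂x = (339.4 − 339.6) / (449204 − 449344) = +0.001429
∂h/∂y = (342.2 − 339.6) / (3667056 − 3667306) = -0.01040
Flow direction (−∇h) has components (-0.001429 E, +0.01040 N).
Azimuth = atan2(E, N) = atan2(-0.001429, +0.01040) = 352.2° ≈ 352°.

352°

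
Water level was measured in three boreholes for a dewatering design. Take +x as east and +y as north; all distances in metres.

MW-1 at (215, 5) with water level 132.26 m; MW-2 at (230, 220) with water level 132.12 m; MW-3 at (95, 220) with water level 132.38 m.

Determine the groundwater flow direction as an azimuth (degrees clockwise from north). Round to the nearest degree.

075°

With h = a·x + b·y + c and MW-1 as origin, the differences give:
  15·a + 215·b = -0.14
  (-120)·a + 215·b = +0.12
Eliminate b (×215 and ×215, subtract): 29025·a = -55.900 → a = ∂h/∂x = -0.001926
Back-substitute: b = ∂h/∂y = -0.0005168.
Flow direction (−∇h) has components (+0.001926 E, +0.0005168 N).
Azimuth = atan2(E, N) = atan2(+0.001926, +0.0005168) = 75.0° ≈ 075°.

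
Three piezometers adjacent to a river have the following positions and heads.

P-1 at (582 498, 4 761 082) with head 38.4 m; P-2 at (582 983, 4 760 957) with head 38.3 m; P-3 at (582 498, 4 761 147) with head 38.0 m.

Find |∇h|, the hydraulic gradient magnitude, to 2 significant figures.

0.0064

Differences from P-1: to P-2 (Δx, Δy, Δh) = (485, -125, -0.1); to P-3 = (0, 65, -0.4).
Determinant of the coordinate differences = 485·65 − 0·(-125) = 31525.
∂h/∂x = [(-0.1)·65 − (-0.4)·(-125)] / 31525 = -0.001792
∂h/∂y = [485·(-0.4) − 0·(-0.1)] / 31525 = -0.006154
|∇h| = √(-0.001792² + -0.006154²) = 0.00641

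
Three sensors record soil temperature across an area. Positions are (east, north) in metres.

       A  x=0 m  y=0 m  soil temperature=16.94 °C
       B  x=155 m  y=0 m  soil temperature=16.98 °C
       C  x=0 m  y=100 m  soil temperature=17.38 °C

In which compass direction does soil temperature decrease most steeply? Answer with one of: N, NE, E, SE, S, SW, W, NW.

S

∂T/∂x = (16.98 − 16.94) / (155 − 0) = +0.0002581
∂T/∂y = (17.38 − 16.94) / (100 − 0) = +0.004400
Steepest decrease is along −∇f = (-0.0002581 E, -0.004400 N) → south.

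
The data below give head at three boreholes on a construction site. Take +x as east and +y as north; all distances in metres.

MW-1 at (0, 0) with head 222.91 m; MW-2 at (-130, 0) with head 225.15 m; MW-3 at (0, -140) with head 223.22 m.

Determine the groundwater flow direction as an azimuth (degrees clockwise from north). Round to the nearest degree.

∂h/∂x = (225.15 − 222.91) / (-130 − 0) = -0.01723
∂h/∂y = (223.22 − 222.91) / (-140 − 0) = -0.002214
Flow direction (−∇h) has components (+0.01723 E, +0.002214 N).
Azimuth = atan2(E, N) = atan2(+0.01723, +0.002214) = 82.7° ≈ 083°.

083°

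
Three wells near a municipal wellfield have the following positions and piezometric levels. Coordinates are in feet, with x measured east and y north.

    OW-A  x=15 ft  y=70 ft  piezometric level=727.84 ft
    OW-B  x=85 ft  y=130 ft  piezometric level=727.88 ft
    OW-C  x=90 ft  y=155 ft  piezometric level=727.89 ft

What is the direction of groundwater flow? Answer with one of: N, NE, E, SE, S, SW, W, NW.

SW

Three-point gradient (reference OW-A): Δ to OW-B = (70, 60, +0.04), Δ to OW-C = (75, 85, +0.05).
∂h/∂x = +0.0002759, ∂h/∂y = +0.0003448 (det = 1450).
Flow = −∇h = (-0.0002759 east, -0.0003448 north), which points southwest.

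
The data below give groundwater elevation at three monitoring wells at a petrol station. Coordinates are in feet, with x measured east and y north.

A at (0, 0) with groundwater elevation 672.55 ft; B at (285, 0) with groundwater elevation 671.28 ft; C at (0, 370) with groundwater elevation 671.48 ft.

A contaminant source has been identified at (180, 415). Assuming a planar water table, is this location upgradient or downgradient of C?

downgradient

∂h/∂x = (671.28 − 672.55) / (285 − 0) = -0.004456
∂h/∂y = (671.48 − 672.55) / (370 − 0) = -0.002892
Head at (180, 415) = 672.55 + (-0.004456)·(180) + (-0.002892)·(415) = 670.55 ft.
That is lower than the 671.48 ft at C, so the point is downgradient.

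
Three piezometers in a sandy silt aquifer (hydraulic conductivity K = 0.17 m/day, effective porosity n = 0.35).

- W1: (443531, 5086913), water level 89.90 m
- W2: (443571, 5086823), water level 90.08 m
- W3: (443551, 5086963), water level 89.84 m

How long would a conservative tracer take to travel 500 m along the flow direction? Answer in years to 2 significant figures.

Taking W1 as reference: W2−W1 = (40, -90, +0.18); W3−W1 = (20, 50, -0.06).
Solve a·Δx + b·Δy = Δh: det = 40·50 − 20·(-90) = 3800.
∂h/∂x = [(+0.18)·50 − (-0.06)·(-90)] / 3800 = +0.0009474
∂h/∂y = [40·(-0.06) − 20·(+0.18)] / 3800 = -0.001579
|∇h| = √(0.0009474² + -0.001579²) = 0.001841
Seepage velocity v = K·i/n = 0.17 × 0.001841 / 0.35 = 0.0008942 m/day.
t = 500 / 0.0008942 = 5.592e+05 days = 1.53e+03 years.

1500 years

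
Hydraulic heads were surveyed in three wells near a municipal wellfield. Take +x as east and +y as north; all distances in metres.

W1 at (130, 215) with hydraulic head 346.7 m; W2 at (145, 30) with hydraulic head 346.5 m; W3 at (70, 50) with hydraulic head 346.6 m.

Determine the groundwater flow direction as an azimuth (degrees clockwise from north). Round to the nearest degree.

Differences from W1: to W2 (Δx, Δy, Δh) = (15, -185, -0.2); to W3 = (-60, -165, -0.1).
Determinant of the coordinate differences = 15·(-165) − (-60)·(-185) = -13575.
∂h/∂x = [(-0.2)·(-165) − (-0.1)·(-185)] / -13575 = -0.001068
∂h/∂y = [15·(-0.1) − (-60)·(-0.2)] / -13575 = +0.0009945
Flow direction (−∇h) has components (+0.001068 E, -0.0009945 N).
Azimuth = atan2(E, N) = atan2(+0.001068, -0.0009945) = 133.0° ≈ 133°.

133°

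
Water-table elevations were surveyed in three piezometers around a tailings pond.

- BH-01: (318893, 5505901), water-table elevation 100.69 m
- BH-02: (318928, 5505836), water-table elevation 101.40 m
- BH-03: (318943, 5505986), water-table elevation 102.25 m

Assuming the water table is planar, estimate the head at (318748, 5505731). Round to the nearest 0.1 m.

Three-point gradient (reference BH-01): Δ to BH-02 = (35, -65, +0.71), Δ to BH-03 = (50, 85, +1.56).
∂h/∂x = +0.02598, ∂h/∂y = +0.003068 (det = 6225).
h(318748, 5505731) = 100.69 + (+0.02598)·(-145) + (+0.003068)·(-170) = 100.69 -3.768 -0.522 = 96.401 m.

96.4 m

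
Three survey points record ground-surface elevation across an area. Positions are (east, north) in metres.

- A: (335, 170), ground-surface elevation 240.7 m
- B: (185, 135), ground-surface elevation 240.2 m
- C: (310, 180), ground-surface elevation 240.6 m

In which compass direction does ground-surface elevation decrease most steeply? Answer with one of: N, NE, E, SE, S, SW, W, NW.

Taking A as reference: B−A = (-150, -35, -0.5); C−A = (-25, 10, -0.1).
Solve a·Δx + b·Δy = Δz: det = (-150)·10 − (-25)·(-35) = -2375.
∂z/∂x = [(-0.5)·10 − (-0.1)·(-35)] / -2375 = +0.003579
∂z/∂y = [(-150)·(-0.1) − (-25)·(-0.5)] / -2375 = -0.001053
Steepest decrease is along −∇f = (-0.003579 E, +0.001053 N) → west.

W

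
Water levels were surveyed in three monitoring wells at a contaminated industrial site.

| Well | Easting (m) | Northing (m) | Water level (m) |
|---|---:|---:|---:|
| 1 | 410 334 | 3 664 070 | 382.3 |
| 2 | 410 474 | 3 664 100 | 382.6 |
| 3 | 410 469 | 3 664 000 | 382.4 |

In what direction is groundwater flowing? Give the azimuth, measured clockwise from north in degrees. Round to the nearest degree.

222°

Differences from 1: to 2 (Δx, Δy, Δh) = (140, 30, +0.3); to 3 = (135, -70, +0.1).
Solve a·Δx + b·Δy = Δh: det = 140·(-70) − 135·30 = -13850.
∂h/∂x = [(+0.3)·(-70) − (+0.1)·30] / -13850 = +0.001733
∂h/∂y = [140·(+0.1) − 135·(+0.3)] / -13850 = +0.001913
Flow direction (−∇h) has components (-0.001733 E, -0.001913 N).
Azimuth = atan2(E, N) = atan2(-0.001733, -0.001913) = 222.2° ≈ 222°.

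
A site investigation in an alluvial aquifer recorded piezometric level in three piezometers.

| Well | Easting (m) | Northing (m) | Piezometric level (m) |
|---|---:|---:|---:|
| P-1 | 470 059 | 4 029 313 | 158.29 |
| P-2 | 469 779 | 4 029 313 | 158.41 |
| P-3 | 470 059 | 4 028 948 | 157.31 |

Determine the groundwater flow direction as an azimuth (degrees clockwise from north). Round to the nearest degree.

∂h/∂x = (158.41 − 158.29) / (469779 − 470059) = -0.0004286
∂h/∂y = (157.31 − 158.29) / (4028948 − 4029313) = +0.002685
Flow direction (−∇h) has components (+0.0004286 E, -0.002685 N).
Azimuth = atan2(E, N) = atan2(+0.0004286, -0.002685) = 170.9° ≈ 171°.

171°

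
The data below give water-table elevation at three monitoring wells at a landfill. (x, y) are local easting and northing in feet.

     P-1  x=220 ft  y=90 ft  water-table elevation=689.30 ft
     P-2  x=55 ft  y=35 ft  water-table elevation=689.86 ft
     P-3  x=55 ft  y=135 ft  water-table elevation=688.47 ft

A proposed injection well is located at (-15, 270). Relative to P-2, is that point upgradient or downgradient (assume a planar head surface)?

downgradient

With h = a·x + b·y + c and P-1 as origin, the differences give:
  (-165)·a + (-55)·b = +0.56
  (-165)·a + 45·b = -0.83
Eliminate b (×45 and ×(-55), subtract): -16500·a = -20.450 → a = ∂h/∂x = +0.001239
Back-substitute: b = ∂h/∂y = -0.01390.
Head at (-15, 270) = 689.30 + (+0.001239)·(-235) + (-0.01390)·(180) = 686.51 ft.
That is lower than the 689.86 ft at P-2, so the point is downgradient.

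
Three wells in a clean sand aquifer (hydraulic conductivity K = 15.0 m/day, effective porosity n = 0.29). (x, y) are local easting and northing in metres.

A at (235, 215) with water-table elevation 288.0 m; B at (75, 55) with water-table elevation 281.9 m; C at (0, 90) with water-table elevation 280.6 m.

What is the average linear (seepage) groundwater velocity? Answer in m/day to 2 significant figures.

With h = a·x + b·y + c and A as origin, the differences give:
  (-160)·a + (-160)·b = -6.1
  (-235)·a + (-125)·b = -7.4
Eliminate b (×(-125) and ×(-160), subtract): -17600·a = -421.50 → a = ∂h/∂x = +0.02395
Back-substitute: b = ∂h/∂y = +0.01418.
|∇h| = √(0.02395² + 0.01418²) = 0.02783
Seepage velocity v = K·i/n = 15.0 × 0.02783 / 0.29 = 1.439 m/day.

1.4 m/day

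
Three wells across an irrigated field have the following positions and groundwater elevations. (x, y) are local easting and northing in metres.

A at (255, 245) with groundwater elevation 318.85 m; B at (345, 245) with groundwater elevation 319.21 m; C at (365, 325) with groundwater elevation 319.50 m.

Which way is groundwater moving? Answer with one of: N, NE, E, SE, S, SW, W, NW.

Taking A as reference: B−A = (90, 0, +0.36); C−A = (110, 80, +0.65).
Determinant of the coordinate differences = 90·80 − 110·0 = 7200.
∂h/∂x = [(+0.36)·80 − (+0.65)·0] / 7200 = +0.004000
∂h/∂y = [90·(+0.65) − 110·(+0.36)] / 7200 = +0.002625
Flow = −∇h = (-0.004000 east, -0.002625 north), which points southwest.

SW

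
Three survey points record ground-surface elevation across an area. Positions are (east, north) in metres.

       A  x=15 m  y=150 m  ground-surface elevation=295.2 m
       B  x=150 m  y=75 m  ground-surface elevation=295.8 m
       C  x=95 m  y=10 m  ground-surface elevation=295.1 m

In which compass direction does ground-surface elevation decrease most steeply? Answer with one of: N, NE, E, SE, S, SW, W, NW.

Differences from A: to B (Δx, Δy, Δh) = (135, -75, +0.6); to C = (80, -140, -0.1).
Solve a·Δx + b·Δy = Δz: det = 135·(-140) − 80·(-75) = -12900.
∂z/∂x = [(+0.6)·(-140) − (-0.1)·(-75)] / -12900 = +0.007093
∂z/∂y = [135·(-0.1) − 80·(+0.6)] / -12900 = +0.004767
Steepest decrease is along −∇f = (-0.007093 E, -0.004767 N) → southwest.

SW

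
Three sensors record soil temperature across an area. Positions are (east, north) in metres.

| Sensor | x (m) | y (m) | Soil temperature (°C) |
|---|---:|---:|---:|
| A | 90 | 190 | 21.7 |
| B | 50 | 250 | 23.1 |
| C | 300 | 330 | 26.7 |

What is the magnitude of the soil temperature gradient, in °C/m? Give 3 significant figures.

0.0277 °C/m

Taking A as reference: B−A = (-40, 60, +1.4); C−A = (210, 140, +5.0).
Solve a·Δx + b·Δy = ΔT: det = (-40)·140 − 210·60 = -18200.
∂T/∂x = [(+1.4)·140 − (+5.0)·60] / -18200 = +0.005714
∂T/∂y = [(-40)·(+5.0) − 210·(+1.4)] / -18200 = +0.02714
|∇f| = √(0.005714² + 0.02714²) = 0.02773 °C/m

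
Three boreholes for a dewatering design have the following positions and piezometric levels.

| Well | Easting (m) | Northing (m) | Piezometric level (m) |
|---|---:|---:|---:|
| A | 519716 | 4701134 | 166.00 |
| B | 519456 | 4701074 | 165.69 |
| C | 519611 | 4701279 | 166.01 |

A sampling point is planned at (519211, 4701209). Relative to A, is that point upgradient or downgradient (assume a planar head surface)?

downgradient

Three-point gradient (reference A): Δ to B = (-260, -60, -0.31), Δ to C = (-105, 145, +0.01).
∂h/∂x = +0.001008, ∂h/∂y = +0.0007989 (det = -44000).
Head at (519211, 4701209) = 166.00 + (+0.001008)·(-505) + (+0.0007989)·(75) = 165.55 m.
That is lower than the 166.00 m at A, so the point is downgradient.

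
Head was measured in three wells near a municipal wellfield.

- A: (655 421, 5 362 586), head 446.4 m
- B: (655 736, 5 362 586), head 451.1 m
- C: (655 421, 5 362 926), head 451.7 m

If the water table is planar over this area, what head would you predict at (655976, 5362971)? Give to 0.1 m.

∂h/∂x = (451.1 − 446.4) / (655736 − 655421) = +0.01492
∂h/∂y = (451.7 − 446.4) / (5362926 − 5362586) = +0.01559
h(655976, 5362971) = 446.4 + (+0.01492)·(555) + (+0.01559)·(385) = 446.4 +8.281 +6.001 = 460.682 m.

460.7 m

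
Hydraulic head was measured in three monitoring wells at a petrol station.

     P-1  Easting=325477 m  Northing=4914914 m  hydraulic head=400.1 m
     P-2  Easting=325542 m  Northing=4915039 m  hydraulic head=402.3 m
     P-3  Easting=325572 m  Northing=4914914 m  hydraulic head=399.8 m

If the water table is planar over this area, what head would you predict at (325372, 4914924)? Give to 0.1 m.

Differences from P-1: to P-2 (Δx, Δy, Δh) = (65, 125, +2.2); to P-3 = (95, 0, -0.3).
Determinant of the coordinate differences = 65·0 − 95·125 = -11875.
∂h/∂x = [(+2.2)·0 − (-0.3)·125] / -11875 = -0.003158
∂h/∂y = [65·(-0.3) − 95·(+2.2)] / -11875 = +0.01924
h(325372, 4914924) = 400.1 + (-0.003158)·(-105) + (+0.01924)·(10) = 400.1 +0.332 +0.192 = 400.624 m.

400.6 m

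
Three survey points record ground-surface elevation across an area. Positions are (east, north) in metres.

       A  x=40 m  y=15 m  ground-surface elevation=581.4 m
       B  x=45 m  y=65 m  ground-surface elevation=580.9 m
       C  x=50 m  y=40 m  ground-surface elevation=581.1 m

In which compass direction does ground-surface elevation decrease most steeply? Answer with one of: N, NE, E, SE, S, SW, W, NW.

NE

Differences from A: to B (Δx, Δy, Δh) = (5, 50, -0.5); to C = (10, 25, -0.3).
Solve a·Δx + b·Δy = Δz: det = 5·25 − 10·50 = -375.
∂z/∂x = [(-0.5)·25 − (-0.3)·50] / -375 = -0.006667
∂z/∂y = [5·(-0.3) − 10·(-0.5)] / -375 = -0.009333
Steepest decrease is along −∇f = (+0.006667 E, +0.009333 N) → northeast.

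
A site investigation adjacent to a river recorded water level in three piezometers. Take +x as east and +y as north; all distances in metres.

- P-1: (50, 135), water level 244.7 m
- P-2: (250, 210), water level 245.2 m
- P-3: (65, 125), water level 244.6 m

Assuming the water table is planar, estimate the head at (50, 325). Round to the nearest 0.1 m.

Taking P-1 as reference: P-2−P-1 = (200, 75, +0.5); P-3−P-1 = (15, -10, -0.1).
Determinant of the coordinate differences = 200·(-10) − 15·75 = -3125.
∂h/∂x = [(+0.5)·(-10) − (-0.1)·75] / -3125 = -0.0008000
∂h/∂y = [200·(-0.1) − 15·(+0.5)] / -3125 = +0.008800
h(50, 325) = 244.7 + (-0.0008000)·(0) + (+0.008800)·(190) = 244.7 -0.000 +1.672 = 246.372 m.

246.4 m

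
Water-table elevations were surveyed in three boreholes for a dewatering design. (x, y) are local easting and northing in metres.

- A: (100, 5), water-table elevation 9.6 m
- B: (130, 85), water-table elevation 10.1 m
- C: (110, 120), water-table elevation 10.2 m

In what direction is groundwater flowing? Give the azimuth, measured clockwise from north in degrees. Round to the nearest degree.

Differences from A: to B (Δx, Δy, Δh) = (30, 80, +0.5); to C = (10, 115, +0.6).
Solve a·Δx + b·Δy = Δh: det = 30·115 − 10·80 = 2650.
∂h/∂x = [(+0.5)·115 − (+0.6)·80] / 2650 = +0.003585
∂h/∂y = [30·(+0.6) − 10·(+0.5)] / 2650 = +0.004906
Flow direction (−∇h) has components (-0.003585 E, -0.004906 N).
Azimuth = atan2(E, N) = atan2(-0.003585, -0.004906) = 216.2° ≈ 216°.

216°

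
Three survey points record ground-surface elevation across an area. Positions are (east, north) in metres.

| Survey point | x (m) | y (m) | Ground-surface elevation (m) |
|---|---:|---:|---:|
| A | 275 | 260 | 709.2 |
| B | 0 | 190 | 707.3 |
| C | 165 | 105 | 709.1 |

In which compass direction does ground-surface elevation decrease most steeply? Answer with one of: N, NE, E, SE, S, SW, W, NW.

With z = a·x + b·y + c and A as origin, the differences give:
  (-275)·a + (-70)·b = -1.9
  (-110)·a + (-155)·b = -0.1
Eliminate b (×(-155) and ×(-70), subtract): 34925·a = 287.50 → a = ∂z/∂x = +0.008232
Back-substitute: b = ∂z/∂y = -0.005197.
Steepest decrease is along −∇f = (-0.008232 E, +0.005197 N) → northwest.

NW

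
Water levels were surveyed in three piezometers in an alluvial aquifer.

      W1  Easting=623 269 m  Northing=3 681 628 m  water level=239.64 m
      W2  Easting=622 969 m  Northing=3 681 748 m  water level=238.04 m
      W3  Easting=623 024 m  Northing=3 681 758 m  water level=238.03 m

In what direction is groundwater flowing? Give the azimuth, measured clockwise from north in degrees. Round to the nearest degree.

351°

Differences from W1: to W2 (Δx, Δy, Δh) = (-300, 120, -1.60); to W3 = (-245, 130, -1.61).
Solve a·Δx + b·Δy = Δh: det = (-300)·130 − (-245)·120 = -9600.
∂h/∂x = [(-1.60)·130 − (-1.61)·120] / -9600 = +0.001542
∂h/∂y = [(-300)·(-1.61) − (-245)·(-1.60)] / -9600 = -0.009479
Flow direction (−∇h) has components (-0.001542 E, +0.009479 N).
Azimuth = atan2(E, N) = atan2(-0.001542, +0.009479) = 350.8° ≈ 351°.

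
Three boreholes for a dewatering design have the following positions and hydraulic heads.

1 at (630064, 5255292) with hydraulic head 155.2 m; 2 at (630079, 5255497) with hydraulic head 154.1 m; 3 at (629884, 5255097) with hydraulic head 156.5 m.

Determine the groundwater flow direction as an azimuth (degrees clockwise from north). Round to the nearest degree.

Three-point gradient (reference 1): Δ to 2 = (15, 205, -1.1), Δ to 3 = (-180, -195, +1.3).
∂h/∂x = -0.001531, ∂h/∂y = -0.005254 (det = 33975).
Flow direction (−∇h) has components (+0.001531 E, +0.005254 N).
Azimuth = atan2(E, N) = atan2(+0.001531, +0.005254) = 16.2° ≈ 016°.

016°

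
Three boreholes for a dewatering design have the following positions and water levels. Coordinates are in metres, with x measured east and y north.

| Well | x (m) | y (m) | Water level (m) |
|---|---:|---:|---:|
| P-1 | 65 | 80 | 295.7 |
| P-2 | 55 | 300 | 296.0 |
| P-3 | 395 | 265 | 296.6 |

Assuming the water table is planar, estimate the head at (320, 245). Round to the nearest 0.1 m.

With h = a·x + b·y + c and P-1 as origin, the differences give:
  (-10)·a + 220·b = +0.3
  330·a + 185·b = +0.9
Eliminate b (×185 and ×220, subtract): -74450·a = -142.50 → a = ∂h/∂x = +0.001914
Back-substitute: b = ∂h/∂y = +0.001451.
h(320, 245) = 295.7 + (+0.001914)·(255) + (+0.001451)·(165) = 295.7 +0.488 +0.239 = 296.427 m.

296.4 m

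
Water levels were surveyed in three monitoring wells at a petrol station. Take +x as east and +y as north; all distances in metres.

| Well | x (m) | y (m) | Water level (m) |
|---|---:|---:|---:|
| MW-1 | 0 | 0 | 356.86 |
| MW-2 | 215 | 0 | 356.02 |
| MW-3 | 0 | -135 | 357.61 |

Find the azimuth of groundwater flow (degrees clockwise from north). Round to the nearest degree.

035°

∂h/∂x = (356.02 − 356.86) / (215 − 0) = -0.003907
∂h/∂y = (357.61 − 356.86) / (-135 − 0) = -0.005556
Flow direction (−∇h) has components (+0.003907 E, +0.005556 N).
Azimuth = atan2(E, N) = atan2(+0.003907, +0.005556) = 35.1° ≈ 035°.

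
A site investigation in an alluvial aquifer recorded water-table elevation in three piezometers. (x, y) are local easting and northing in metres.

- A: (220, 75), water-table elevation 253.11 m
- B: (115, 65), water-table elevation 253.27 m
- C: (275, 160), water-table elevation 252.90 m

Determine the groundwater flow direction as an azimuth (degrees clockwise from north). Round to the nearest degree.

041°

With h = a·x + b·y + c and A as origin, the differences give:
  (-105)·a + (-10)·b = +0.16
  55·a + 85·b = -0.21
Eliminate b (×85 and ×(-10), subtract): -8375·a = 11.500 → a = ∂h/∂x = -0.001373
Back-substitute: b = ∂h/∂y = -0.001582.
Flow direction (−∇h) has components (+0.001373 E, +0.001582 N).
Azimuth = atan2(E, N) = atan2(+0.001373, +0.001582) = 41.0° ≈ 041°.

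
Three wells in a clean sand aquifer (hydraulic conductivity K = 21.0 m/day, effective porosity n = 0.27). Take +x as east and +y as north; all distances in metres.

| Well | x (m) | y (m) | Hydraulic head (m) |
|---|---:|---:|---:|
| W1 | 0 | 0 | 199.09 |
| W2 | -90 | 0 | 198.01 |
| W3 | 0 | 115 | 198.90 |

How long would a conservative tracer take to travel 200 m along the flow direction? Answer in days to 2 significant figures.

210 days

∂h/∂x = (198.01 − 199.09) / (-90 − 0) = +0.01200
∂h/∂y = (198.90 − 199.09) / (115 − 0) = -0.001652
|∇h| = √(0.01200² + -0.001652²) = 0.01211
Seepage velocity v = K·i/n = 21.0 × 0.01211 / 0.27 = 0.9419 m/day.
t = 200 / 0.9419 = 212.3 days.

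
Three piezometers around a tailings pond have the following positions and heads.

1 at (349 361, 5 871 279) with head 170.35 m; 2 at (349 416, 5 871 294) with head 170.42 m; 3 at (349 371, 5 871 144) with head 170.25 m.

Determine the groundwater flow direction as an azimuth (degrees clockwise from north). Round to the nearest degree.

232°

Three-point gradient (reference 1): Δ to 2 = (55, 15, +0.07), Δ to 3 = (10, -135, -0.10).
∂h/∂x = +0.001050, ∂h/∂y = +0.0008185 (det = -7575).
Flow direction (−∇h) has components (-0.001050 E, -0.0008185 N).
Azimuth = atan2(E, N) = atan2(-0.001050, -0.0008185) = 232.1° ≈ 232°.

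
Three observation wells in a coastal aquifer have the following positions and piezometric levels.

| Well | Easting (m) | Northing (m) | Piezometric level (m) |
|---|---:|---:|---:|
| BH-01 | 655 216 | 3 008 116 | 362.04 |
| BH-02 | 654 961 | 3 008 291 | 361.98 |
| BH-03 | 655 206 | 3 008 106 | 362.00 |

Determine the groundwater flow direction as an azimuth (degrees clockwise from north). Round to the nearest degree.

218°

With h = a·x + b·y + c and BH-01 as origin, the differences give:
  (-255)·a + 175·b = -0.06
  (-10)·a + (-10)·b = -0.04
Eliminate b (×(-10) and ×175, subtract): 4300·a = 7.600 → a = ∂h/∂x = +0.001767
Back-substitute: b = ∂h/∂y = +0.002233.
Flow direction (−∇h) has components (-0.001767 E, -0.002233 N).
Azimuth = atan2(E, N) = atan2(-0.001767, -0.002233) = 218.4° ≈ 218°.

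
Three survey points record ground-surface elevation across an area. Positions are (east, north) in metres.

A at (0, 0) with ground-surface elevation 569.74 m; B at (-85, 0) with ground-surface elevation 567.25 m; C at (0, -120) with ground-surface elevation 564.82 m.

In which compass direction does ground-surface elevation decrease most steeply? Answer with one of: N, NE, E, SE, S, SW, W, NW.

SW

∂z/∂x = (567.25 − 569.74) / (-85 − 0) = +0.02929
∂z/∂y = (564.82 − 569.74) / (-120 − 0) = +0.04100
Steepest decrease is along −∇f = (-0.02929 E, -0.04100 N) → southwest.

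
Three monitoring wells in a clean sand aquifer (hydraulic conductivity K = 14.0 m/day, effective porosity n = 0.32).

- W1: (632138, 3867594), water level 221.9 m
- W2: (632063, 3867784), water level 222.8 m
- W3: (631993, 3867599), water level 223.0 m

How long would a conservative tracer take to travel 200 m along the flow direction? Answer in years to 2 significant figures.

1.6 years

Differences from W1: to W2 (Δx, Δy, Δh) = (-75, 190, +0.9); to W3 = (-145, 5, +1.1).
Solve a·Δx + b·Δy = Δh: det = (-75)·5 − (-145)·190 = 27175.
∂h/∂x = [(+0.9)·5 − (+1.1)·190] / 27175 = -0.007525
∂h/∂y = [(-75)·(+1.1) − (-145)·(+0.9)] / 27175 = +0.001766
|∇h| = √(-0.007525² + 0.001766²) = 0.007729
Seepage velocity v = K·i/n = 14.0 × 0.007729 / 0.32 = 0.3381 m/day.
t = 200 / 0.3381 = 591.5 days = 1.62 years.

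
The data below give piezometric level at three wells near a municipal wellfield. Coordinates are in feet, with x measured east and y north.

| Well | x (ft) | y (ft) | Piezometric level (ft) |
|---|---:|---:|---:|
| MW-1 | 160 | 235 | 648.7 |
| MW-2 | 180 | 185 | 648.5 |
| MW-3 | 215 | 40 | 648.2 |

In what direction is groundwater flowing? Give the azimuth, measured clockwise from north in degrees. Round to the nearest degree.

086°

Taking MW-1 as reference: MW-2−MW-1 = (20, -50, -0.2); MW-3−MW-1 = (55, -195, -0.5).
Determinant of the coordinate differences = 20·(-195) − 55·(-50) = -1150.
∂h/∂x = [(-0.2)·(-195) − (-0.5)·(-50)] / -1150 = -0.01217
∂h/∂y = [20·(-0.5) − 55·(-0.2)] / -1150 = -0.0008696
Flow direction (−∇h) has components (+0.01217 E, +0.0008696 N).
Azimuth = atan2(E, N) = atan2(+0.01217, +0.0008696) = 85.9° ≈ 086°.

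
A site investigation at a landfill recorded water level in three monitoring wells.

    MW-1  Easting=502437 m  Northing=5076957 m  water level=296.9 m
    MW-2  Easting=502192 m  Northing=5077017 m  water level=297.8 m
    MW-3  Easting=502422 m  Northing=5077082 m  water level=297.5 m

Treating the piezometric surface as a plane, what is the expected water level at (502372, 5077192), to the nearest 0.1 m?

With h = a·x + b·y + c and MW-1 as origin, the differences give:
  (-245)·a + 60·b = +0.9
  (-15)·a + 125·b = +0.6
Eliminate b (×125 and ×60, subtract): -29725·a = 76.50 → a = ∂h/∂x = -0.002574
Back-substitute: b = ∂h/∂y = +0.004491.
h(502372, 5077192) = 296.9 + (-0.002574)·(-65) + (+0.004491)·(235) = 296.9 +0.167 +1.055 = 298.123 m.

298.1 m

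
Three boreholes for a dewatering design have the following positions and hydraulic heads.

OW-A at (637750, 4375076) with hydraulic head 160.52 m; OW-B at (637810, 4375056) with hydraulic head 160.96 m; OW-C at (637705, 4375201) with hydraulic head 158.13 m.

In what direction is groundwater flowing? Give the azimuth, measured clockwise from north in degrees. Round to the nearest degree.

Differences from OW-A: to OW-B (Δx, Δy, Δh) = (60, -20, +0.44); to OW-C = (-45, 125, -2.39).
Determinant of the coordinate differences = 60·125 − (-45)·(-20) = 6600.
∂h/∂x = [(+0.44)·125 − (-2.39)·(-20)] / 6600 = +0.001091
∂h/∂y = [60·(-2.39) − (-45)·(+0.44)] / 6600 = -0.01873
Flow direction (−∇h) has components (-0.001091 E, +0.01873 N).
Azimuth = atan2(E, N) = atan2(-0.001091, +0.01873) = 356.7° ≈ 357°.

357°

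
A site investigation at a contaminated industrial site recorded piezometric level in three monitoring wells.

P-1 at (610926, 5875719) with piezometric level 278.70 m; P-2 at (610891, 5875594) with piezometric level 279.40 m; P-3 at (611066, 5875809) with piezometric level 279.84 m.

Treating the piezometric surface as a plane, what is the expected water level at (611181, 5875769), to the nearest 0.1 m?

Differences from P-1: to P-2 (Δx, Δy, Δh) = (-35, -125, +0.70); to P-3 = (140, 90, +1.14).
Determinant of the coordinate differences = (-35)·90 − 140·(-125) = 14350.
∂h/∂x = [(+0.70)·90 − (+1.14)·(-125)] / 14350 = +0.01432
∂h/∂y = [(-35)·(+1.14) − 140·(+0.70)] / 14350 = -0.009610
h(611181, 5875769) = 278.70 + (+0.01432)·(255) + (-0.009610)·(50) = 278.70 +3.652 -0.480 = 281.871 m.

281.9 m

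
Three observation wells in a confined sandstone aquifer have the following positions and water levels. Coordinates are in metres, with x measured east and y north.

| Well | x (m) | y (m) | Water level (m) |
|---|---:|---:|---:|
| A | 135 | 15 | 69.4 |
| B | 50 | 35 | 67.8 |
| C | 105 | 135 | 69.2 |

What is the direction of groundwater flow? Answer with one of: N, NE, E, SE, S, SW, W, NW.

W

With h = a·x + b·y + c and A as origin, the differences give:
  (-85)·a + 20·b = -1.6
  (-30)·a + 120·b = -0.2
Eliminate b (×120 and ×20, subtract): -9600·a = -188.00 → a = ∂h/∂x = +0.01958
Back-substitute: b = ∂h/∂y = +0.003229.
Flow = −∇h = (-0.01958 east, -0.003229 north), which points west.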